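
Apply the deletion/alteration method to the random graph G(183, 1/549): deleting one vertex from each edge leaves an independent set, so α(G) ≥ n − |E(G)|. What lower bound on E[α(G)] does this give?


E[|E(G)|] = C(183, 2)·p = 16653 · (1/549) = 91/3.
E[α(G)] ≥ n − E[|E(G)|] = 183 − 91/3 = 458/3.
Numerically: ≈ 152.666667.
(This is only a lower bound; the true E[α(G)] may be larger.)

E[α(G)] ≥ 458/3 ≈ 152.666667.


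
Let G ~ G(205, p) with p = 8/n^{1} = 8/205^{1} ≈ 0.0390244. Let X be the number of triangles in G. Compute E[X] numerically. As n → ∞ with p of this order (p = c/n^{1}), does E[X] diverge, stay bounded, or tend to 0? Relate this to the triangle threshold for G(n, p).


Number of potential triangles: C(205, 3) = 1414910.
Each occurs with probability p³ ≈ (0.0390244)³ ≈ 5.94303623e-05.
By linearity: E[X] = C(205, 3)·p³ ≈ 1414910 · 5.94303623e-05 ≈ 84.088614.
Here α = 1, so p = 8/n is exactly at the triangle threshold p ~ 1/n. Asymptotically E[X] → c³/6 = 8³/6 = 256/3 ≈ 85.333333, a bounded constant. In this regime the triangle count is asymptotically Poisson(c³/6).

E[X] ≈ 84.088614; in regime p = Θ(1/n^{1}) E[X] stays bounded (at the triangle threshold p ~ 1/n).


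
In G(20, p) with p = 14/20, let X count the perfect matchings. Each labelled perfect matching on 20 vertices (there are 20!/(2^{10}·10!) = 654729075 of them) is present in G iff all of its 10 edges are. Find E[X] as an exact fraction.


K_20 has 20!/(2^{10}·10!) = 654729075 labelled perfect matchings.
For each such perfect matching H, let X_H = 1 if all 10 edges of H are present in G. Then P[X_H = 1] = p^{10} = (7/10)^{10} = 282475249/10000000000.
Summing the indicators: E[X] = Σ_H E[X_H] = 654729075 · p^{10} = 654729075 · 282475249/10000000000 = 7397790339526587/400000000.
Numerically: E[X] ≈ 1.849e+07.

E[X] = 654729075 · (7/10)^{10} = 7397790339526587/400000000 ≈ 1.849e+07.


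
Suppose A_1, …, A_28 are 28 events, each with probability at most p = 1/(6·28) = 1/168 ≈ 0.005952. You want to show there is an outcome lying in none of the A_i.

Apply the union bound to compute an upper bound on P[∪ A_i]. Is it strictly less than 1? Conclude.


Union bound: P[∪_{i=1}^{28} A_i] ≤ Σ_i P[A_i] ≤ 28·p = 28·(1/168) = 1/6.
Numerically: 1/6 ≈ 0.166667.
Is 1/6 < 1? YES.
Since P[∪ A_i] ≤ 1/6 < 1, the complement has P[∩ A_i^c] ≥ 1 − 1/6 = 5/6 > 0, so some outcome avoids every A_i.

28·p = 1/6 ≈ 0.166667; existence CERTIFIED by the union bound.


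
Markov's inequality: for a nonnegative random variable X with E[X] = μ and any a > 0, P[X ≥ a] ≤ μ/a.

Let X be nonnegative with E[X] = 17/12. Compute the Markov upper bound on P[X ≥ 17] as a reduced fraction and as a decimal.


μ = E[X] = 17/12, a = 17.
Markov: P[X ≥ 17] ≤ μ/a = (17/12)/17 = 1/12.
Numerically: ≈ 0.083333.
(Since a = 17 > μ = 1.416667, the bound 1/12 is < 1 and informative.)

P[X ≥ 17] ≤ 1/12 ≈ 0.083333.


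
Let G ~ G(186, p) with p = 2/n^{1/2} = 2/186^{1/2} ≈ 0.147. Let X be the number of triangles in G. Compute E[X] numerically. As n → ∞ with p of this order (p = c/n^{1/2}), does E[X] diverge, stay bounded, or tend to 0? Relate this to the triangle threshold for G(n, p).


Number of potential triangles: C(186, 3) = 1055240.
Each occurs with probability p³ ≈ (0.147)³ ≈ 3.15370e-03.
By linearity: E[X] = C(186, 3)·p³ ≈ 1055240 · 3.15370e-03 ≈ 3327.912.
Since α = 1/2 < 1, p = c/n^{1/2} ≫ 1/n is above the triangle threshold p ~ 1/n. Asymptotically E[X] ~ (c³/6)·n^{3(1−α)} = (2³/6)·n^{1.5} → ∞; triangles are abundant w.h.p.

E[X] ≈ 3327.912; in regime p = Θ(1/n^{1/2}) E[X] diverges (above the triangle threshold p ~ 1/n).


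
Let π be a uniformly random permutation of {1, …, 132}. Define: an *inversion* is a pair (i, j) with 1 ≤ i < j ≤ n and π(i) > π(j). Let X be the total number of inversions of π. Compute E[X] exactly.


Write X = Σ X_I over the C(132, 2) = 8646 pairs i < j, with X_I the indicator of one inversion.
There are 8646 indicators.
For each fixed pair i < j, the values π(i) and π(j) are two distinct elements of {1, …, 132} in uniformly random order; by symmetry P[π(i) > π(j)] = 1/2.
By linearity: E[X] = 8646 · (1/2) = C(132, 2) · (1/2) = 8646/2 = 4323 ≈ 4323.00000.

E[X] = 4323 = 4323.00000.


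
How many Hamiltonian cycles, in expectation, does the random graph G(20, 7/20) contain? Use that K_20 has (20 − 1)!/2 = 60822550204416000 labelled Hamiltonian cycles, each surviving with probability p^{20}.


K_20 has (20 − 1)!/2 = 60822550204416000 labelled Hamiltonian cycles.
For each such Hamiltonian cycle H, let X_H = 1 if all 20 edges of H are present in G. Then P[X_H = 1] = p^{20} = (7/20)^{20} = 79792266297612001/104857600000000000000000000.
Summing the indicators: E[X] = Σ_H E[X_H] = 60822550204416000 · p^{20} = 60822550204416000 · 79792266297612001/104857600000000000000000000 = 1184855742873690605203907421/25600000000000000000.
Numerically: E[X] ≈ 4.628e+07.

E[X] = 60822550204416000 · (7/20)^{20} = 1184855742873690605203907421/25600000000000000000 ≈ 4.628e+07.


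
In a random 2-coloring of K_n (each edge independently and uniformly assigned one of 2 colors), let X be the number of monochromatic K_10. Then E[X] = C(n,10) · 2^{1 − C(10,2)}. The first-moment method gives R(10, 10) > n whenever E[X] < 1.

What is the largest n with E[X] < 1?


We need C(n, 10) · 2^{1 − 45} < 1, i.e. C(n, 10) < 2^{45 − 1} = 17592186044416.
Check values of n near the boundary:
  n = 99: C(99, 10) = 15579278510796; 15579278510796 < 17592186044416? YES
  n = 100: C(100, 10) = 17310309456440; 17310309456440 < 17592186044416? YES
  n = 101: C(101, 10) = 19212541264840; 19212541264840 < 17592186044416? NO
The largest n with C(n, 10) < 17592186044416 is n = 100 (where E[X] = 2163788682055/2199023255552 ≈ 0.984). Hence R(10, 10) > 100, i.e. R(10, 10) ≥ 101.

Largest n = 100; hence R(10, 10) > 100.


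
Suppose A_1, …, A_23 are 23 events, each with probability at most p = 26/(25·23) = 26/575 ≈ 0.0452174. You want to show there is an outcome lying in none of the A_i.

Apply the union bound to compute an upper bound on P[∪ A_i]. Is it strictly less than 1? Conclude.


Union bound: P[∪_{i=1}^{23} A_i] ≤ Σ_i P[A_i] ≤ 23·p = 23·(26/575) = 26/25.
Numerically: 26/25 ≈ 1.0400000.
Is 26/25 < 1? NO.
Since the bound 26/25 is ≥ 1, the union bound is uninformative here; it does NOT by itself certify existence.

23·p = 26/25 ≈ 1.0400000; existence NOT certified by the union bound.


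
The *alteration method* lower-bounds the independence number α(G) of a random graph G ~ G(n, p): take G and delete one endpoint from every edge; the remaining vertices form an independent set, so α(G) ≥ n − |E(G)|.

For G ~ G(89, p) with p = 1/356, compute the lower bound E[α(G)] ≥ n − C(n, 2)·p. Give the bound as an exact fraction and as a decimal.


E[|E(G)|] = C(89, 2)·p = 3916 · (1/356) = 11.
E[α(G)] ≥ n − E[|E(G)|] = 89 − 11 = 78.
Numerically: ≈ 78.000000.
(This is only a lower bound; the true E[α(G)] may be larger.)

E[α(G)] ≥ 78 ≈ 78.000000.


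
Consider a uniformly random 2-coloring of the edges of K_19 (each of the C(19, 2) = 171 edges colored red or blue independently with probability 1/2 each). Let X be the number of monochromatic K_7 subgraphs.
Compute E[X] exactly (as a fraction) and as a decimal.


Let X = Σ_S X_S over the C(19, 7) = 50388 subsets S of size 7, where X_S = 1 if the K_7 on S is monochromatic.
For a fixed S, the K_7 on S has C(7, 2) = 21 edges. P[all 21 edges red] = (1/2)^21, and likewise for blue, so P[monochromatic] = 2·(1/2)^21 = 2^{1 − 21} = 1/1048576.
Summing: E[X] = C(19, 7) · 2^{1 − 21} = 50388 · 1/1048576 = 12597/262144.
Numerically: E[X] ≈ 0.04805.

E[X] = C(19,7)·2^(1−C(7,2)) = 12597/262144 ≈ 0.04805.


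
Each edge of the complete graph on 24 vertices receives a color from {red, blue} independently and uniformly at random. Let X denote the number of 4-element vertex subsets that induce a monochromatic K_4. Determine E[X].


Let X = Σ_S X_S over the C(24, 4) = 10626 subsets S of size 4, where X_S = 1 if the K_4 on S is monochromatic.
For a fixed S, the K_4 on S has C(4, 2) = 6 edges. P[all 6 edges red] = (1/2)^6, and likewise for blue, so P[monochromatic] = 2·(1/2)^6 = 2^{1 − 6} = 1/32.
By linearity of expectation: E[X] = C(24, 4) · 2^{1 − 6} = 10626 · 1/32 = 5313/16.
Numerically: E[X] ≈ 332.062500.

E[X] = C(24,4)·2^(1−C(4,2)) = 5313/16 ≈ 332.062500.


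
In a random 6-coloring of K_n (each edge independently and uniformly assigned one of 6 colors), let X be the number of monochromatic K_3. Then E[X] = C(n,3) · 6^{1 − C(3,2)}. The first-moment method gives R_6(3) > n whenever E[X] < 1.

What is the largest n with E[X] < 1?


We need C(n, 3) · 6^{1 − 3} < 1, i.e. C(n, 3) < 6^{3 − 1} = 36.
Check values of n near the boundary:
  n = 6: C(6, 3) = 20; 20 < 36? YES
  n = 7: C(7, 3) = 35; 35 < 36? YES
  n = 8: C(8, 3) = 56; 56 < 36? NO
The largest n with C(n, 3) < 36 is n = 7 (where E[X] = 35/36 ≈ 0.972). Hence R_6(3) > 7, i.e. R_6(3) ≥ 8.

Largest n = 7; hence R_6(3) > 7.


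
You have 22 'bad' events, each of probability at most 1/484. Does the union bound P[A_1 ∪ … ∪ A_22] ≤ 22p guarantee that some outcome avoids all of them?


Union bound: P[∪_{i=1}^{22} A_i] ≤ Σ_i P[A_i] ≤ 22·p = 22·(1/484) = 1/22.
Numerically: 1/22 ≈ 0.045.
Is 1/22 < 1? YES.
Since P[∪ A_i] ≤ 1/22 < 1, the complement has P[∩ A_i^c] ≥ 1 − 1/22 = 21/22 > 0, so some outcome avoids every A_i.

22·p = 1/22 ≈ 0.045; existence CERTIFIED by the union bound.


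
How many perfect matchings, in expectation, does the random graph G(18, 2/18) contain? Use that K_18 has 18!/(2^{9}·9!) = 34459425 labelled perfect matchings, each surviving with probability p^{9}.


K_18 has 18!/(2^{9}·9!) = 34459425 labelled perfect matchings.
For each such perfect matching H, let X_H = 1 if all 9 edges of H are present in G. Then P[X_H = 1] = p^{9} = (1/9)^{9} = 1/387420489.
By linearity of expectation: E[X] = Σ_H E[X_H] = 34459425 · p^{9} = 34459425 · 1/387420489 = 425425/4782969.
Numerically: E[X] ≈ 0.08895.

E[X] = 34459425 · (1/9)^{9} = 425425/4782969 ≈ 0.08895.


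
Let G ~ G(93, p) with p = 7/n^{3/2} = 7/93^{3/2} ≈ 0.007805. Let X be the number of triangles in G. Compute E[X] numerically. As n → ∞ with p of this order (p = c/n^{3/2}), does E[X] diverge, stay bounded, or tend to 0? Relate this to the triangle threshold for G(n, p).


Number of potential triangles: C(93, 3) = 129766.
Each occurs with probability p³ ≈ (0.007805)³ ≈ 4.7546752e-07.
By linearity: E[X] = C(93, 3)·p³ ≈ 129766 · 4.7546752e-07 ≈ 0.06170.
Since α = 3/2 > 1, p = c/n^{3/2} = o(1/n) is below the triangle threshold p ~ 1/n. Asymptotically E[X] ~ (c³/6)·n^{3(1−α)} = (7³/6)·n^{-1.5} → 0, so by Markov's inequality G has no triangles w.h.p.

E[X] ≈ 0.06170; in regime p = Θ(1/n^{3/2}) E[X] tends to 0 (below the triangle threshold p ~ 1/n).


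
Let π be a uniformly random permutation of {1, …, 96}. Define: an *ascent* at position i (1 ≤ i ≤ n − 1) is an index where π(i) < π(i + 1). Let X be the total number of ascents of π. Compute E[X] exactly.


Write X = Σ X_I over i = 1, …, 95, with X_I the indicator of one ascent.
There are 95 indicators.
For each fixed i, the pair (π(i), π(i+1)) is a uniformly random ordered pair of distinct values from {1, …, 96}; by symmetry P[π(i) < π(i+1)] = 1/2.
By linearity: E[X] = 95 · (1/2) = (96 − 1) · (1/2) = 95/2 ≈ 47.500.

E[X] = 95/2 = 47.500.


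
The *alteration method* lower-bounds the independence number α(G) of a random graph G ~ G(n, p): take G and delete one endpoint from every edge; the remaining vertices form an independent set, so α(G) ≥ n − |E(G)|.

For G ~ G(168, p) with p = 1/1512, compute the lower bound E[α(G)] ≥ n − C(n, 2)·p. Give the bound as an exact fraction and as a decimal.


E[|E(G)|] = C(168, 2)·p = 14028 · (1/1512) = 167/18.
E[α(G)] ≥ n − E[|E(G)|] = 168 − 167/18 = 2857/18.
Numerically: ≈ 158.7222.
(This is only a lower bound; the true E[α(G)] may be larger.)

E[α(G)] ≥ 2857/18 ≈ 158.7222.


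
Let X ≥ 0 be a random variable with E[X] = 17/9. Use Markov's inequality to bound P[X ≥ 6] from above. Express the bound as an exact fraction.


μ = E[X] = 17/9, a = 6.
Markov: P[X ≥ 6] ≤ μ/a = (17/9)/6 = 17/54.
Numerically: ≈ 0.3148.
(Since a = 6 > μ = 1.8889, the bound 17/54 is < 1 and informative.)

P[X ≥ 6] ≤ 17/54 ≈ 0.3148.


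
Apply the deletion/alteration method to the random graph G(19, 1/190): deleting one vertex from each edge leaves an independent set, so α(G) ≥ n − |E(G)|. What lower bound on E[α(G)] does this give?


E[|E(G)|] = C(19, 2)·p = 171 · (1/190) = 9/10.
E[α(G)] ≥ n − E[|E(G)|] = 19 − 9/10 = 181/10.
Numerically: ≈ 18.10000.
(This is only a lower bound; the true E[α(G)] may be larger.)

E[α(G)] ≥ 181/10 ≈ 18.10000.


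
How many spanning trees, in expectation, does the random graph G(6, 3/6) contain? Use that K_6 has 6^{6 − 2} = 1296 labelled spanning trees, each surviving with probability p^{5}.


K_6 has 6^{6 − 2} = 1296 labelled spanning trees.
For each such spanning tree H, let X_H = 1 if all 5 edges of H are present in G. Then P[X_H = 1] = p^{5} = (1/2)^{5} = 1/32.
By linearity of expectation: E[X] = Σ_H E[X_H] = 1296 · p^{5} = 1296 · 1/32 = 81/2.
Numerically: E[X] ≈ 40.5.

E[X] = 1296 · (1/2)^{5} = 81/2 ≈ 40.5.


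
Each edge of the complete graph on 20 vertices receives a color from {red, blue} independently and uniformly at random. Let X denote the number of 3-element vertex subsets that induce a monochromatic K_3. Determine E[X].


Let X = Σ_S X_S over the C(20, 3) = 1140 subsets S of size 3, where X_S = 1 if the K_3 on S is monochromatic.
For a fixed S, the K_3 on S has C(3, 2) = 3 edges. P[all 3 edges red] = (1/2)^3, and likewise for blue, so P[monochromatic] = 2·(1/2)^3 = 2^{1 − 3} = 1/4.
By linearity: E[X] = C(20, 3) · 2^{1 − 3} = 1140 · 1/4 = 285.
Numerically: E[X] ≈ 285.000.

E[X] = C(20,3)·2^(1−C(3,2)) = 285 ≈ 285.000.


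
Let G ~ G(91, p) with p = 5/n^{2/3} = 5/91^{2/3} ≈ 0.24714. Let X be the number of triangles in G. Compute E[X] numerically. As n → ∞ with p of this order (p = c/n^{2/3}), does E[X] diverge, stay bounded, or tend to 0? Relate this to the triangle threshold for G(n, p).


Number of potential triangles: C(91, 3) = 121485.
Each occurs with probability p³ ≈ (0.24714)³ ≈ 1.50947953e-02.
By linearity: E[X] = C(91, 3)·p³ ≈ 121485 · 1.50947953e-02 ≈ 1833.791209.
Since α = 2/3 < 1, p = c/n^{2/3} ≫ 1/n is above the triangle threshold p ~ 1/n. Asymptotically E[X] ~ (c³/6)·n^{3(1−α)} = (5³/6)·n^{1} → ∞; triangles are abundant w.h.p.

E[X] ≈ 1833.791209; in regime p = Θ(1/n^{2/3}) E[X] diverges (above the triangle threshold p ~ 1/n).


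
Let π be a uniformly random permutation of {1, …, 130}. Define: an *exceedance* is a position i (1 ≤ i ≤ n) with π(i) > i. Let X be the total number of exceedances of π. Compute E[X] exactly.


Write X = Σ_{i=1}^{130} X_i, where X_i = 1_{π(i) > i}.
For each fixed i, π(i) is uniform over {1, …, 130} (marginal of a uniform permutation), so P[π(i) > i] = (n − i)/n. Summing: Σ_{i=1}^{130} (n − i)/n = (0 + 1 + … + 129)/130 = 130(130 − 1)/(2·130) = (130 − 1)/2.
Hence E[X] = Σ_{i=1}^{130} (130 − i)/130 = 129/2 ≈ 64.5000.

E[X] = 129/2 = 64.5000.


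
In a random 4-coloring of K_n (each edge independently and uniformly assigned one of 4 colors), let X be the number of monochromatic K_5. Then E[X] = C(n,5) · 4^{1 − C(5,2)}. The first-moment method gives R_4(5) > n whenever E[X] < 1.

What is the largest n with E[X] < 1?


We need C(n, 5) · 4^{1 − 10} < 1, i.e. C(n, 5) < 4^{10 − 1} = 262144.
Check values of n near the boundary:
  n = 31: C(31, 5) = 169911; 169911 < 262144? YES
  n = 32: C(32, 5) = 201376; 201376 < 262144? YES
  n = 33: C(33, 5) = 237336; 237336 < 262144? YES
  n = 34: C(34, 5) = 278256; 278256 < 262144? NO
The largest n with C(n, 5) < 262144 is n = 33 (where E[X] = 29667/32768 ≈ 0.9054). Hence R_4(5) > 33, i.e. R_4(5) ≥ 34.

Largest n = 33; hence R_4(5) > 33.


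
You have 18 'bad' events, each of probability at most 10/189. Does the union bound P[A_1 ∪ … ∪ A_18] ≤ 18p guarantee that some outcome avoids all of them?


Union bound: P[∪_{i=1}^{18} A_i] ≤ Σ_i P[A_i] ≤ 18·p = 18·(10/189) = 20/21.
Numerically: 20/21 ≈ 0.952.
Is 20/21 < 1? YES.
Since P[∪ A_i] ≤ 20/21 < 1, the complement has P[∩ A_i^c] ≥ 1 − 20/21 = 1/21 > 0, so some outcome avoids every A_i.

18·p = 20/21 ≈ 0.952; existence CERTIFIED by the union bound.


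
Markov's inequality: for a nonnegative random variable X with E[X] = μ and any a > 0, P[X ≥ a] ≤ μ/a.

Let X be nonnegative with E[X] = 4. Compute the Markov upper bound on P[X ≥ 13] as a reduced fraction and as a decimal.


μ = E[X] = 4, a = 13.
Markov: P[X ≥ 13] ≤ μ/a = (4)/13 = 4/13.
Numerically: ≈ 0.30769.
(Since a = 13 > μ = 4.00000, the bound 4/13 is < 1 and informative.)

P[X ≥ 13] ≤ 4/13 ≈ 0.30769.


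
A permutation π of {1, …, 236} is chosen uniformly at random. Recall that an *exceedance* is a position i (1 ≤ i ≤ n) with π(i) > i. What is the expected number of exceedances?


Write X = Σ_{i=1}^{236} X_i, where X_i = 1_{π(i) > i}.
For each fixed i, π(i) is uniform over {1, …, 236} (marginal of a uniform permutation), so P[π(i) > i] = (n − i)/n. Summing: Σ_{i=1}^{236} (n − i)/n = (0 + 1 + … + 235)/236 = 236(236 − 1)/(2·236) = (236 − 1)/2.
Hence E[X] = Σ_{i=1}^{236} (236 − i)/236 = 235/2 ≈ 117.5000.

E[X] = 235/2 = 117.5000.


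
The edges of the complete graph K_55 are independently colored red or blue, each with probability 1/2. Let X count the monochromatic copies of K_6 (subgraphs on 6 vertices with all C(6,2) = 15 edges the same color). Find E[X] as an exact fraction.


Let X = Σ_S X_S over the C(55, 6) = 28989675 subsets S of size 6, where X_S = 1 if the K_6 on S is monochromatic.
For a fixed S, the K_6 on S has C(6, 2) = 15 edges. P[all 15 edges red] = (1/2)^15, and likewise for blue, so P[monochromatic] = 2·(1/2)^15 = 2^{1 − 15} = 1/16384.
By linearity: E[X] = C(55, 6) · 2^{1 − 15} = 28989675 · 1/16384 = 28989675/16384.
Numerically: E[X] ≈ 1769.389343.

E[X] = C(55,6)·2^(1−C(6,2)) = 28989675/16384 ≈ 1769.389343.


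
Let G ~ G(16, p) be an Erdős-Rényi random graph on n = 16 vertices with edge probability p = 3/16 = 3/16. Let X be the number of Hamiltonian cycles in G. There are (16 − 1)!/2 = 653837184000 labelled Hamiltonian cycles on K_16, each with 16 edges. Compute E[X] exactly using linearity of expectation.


K_16 has (16 − 1)!/2 = 653837184000 labelled Hamiltonian cycles.
For each such Hamiltonian cycle H, let X_H = 1 if all 16 edges of H are present in G. Then P[X_H = 1] = p^{16} = (3/16)^{16} = 43046721/18446744073709551616.
By linearity of expectation: E[X] = Σ_H E[X_H] = 653837184000 · p^{16} = 653837184000 · 43046721/18446744073709551616 = 27485885585032875/18014398509481984.
Numerically: E[X] ≈ 1.5258.

E[X] = 653837184000 · (3/16)^{16} = 27485885585032875/18014398509481984 ≈ 1.5258.


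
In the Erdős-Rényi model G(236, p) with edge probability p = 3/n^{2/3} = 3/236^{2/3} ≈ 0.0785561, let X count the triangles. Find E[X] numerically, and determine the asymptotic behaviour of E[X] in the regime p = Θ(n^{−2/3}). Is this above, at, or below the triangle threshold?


Number of potential triangles: C(236, 3) = 2162940.
Each occurs with probability p³ ≈ (0.0785561)³ ≈ 4.84774490e-04.
By linearity: E[X] = C(236, 3)·p³ ≈ 2162940 · 4.84774490e-04 ≈ 1048.538136.
Since α = 2/3 < 1, p = c/n^{2/3} ≫ 1/n is above the triangle threshold p ~ 1/n. Asymptotically E[X] ~ (c³/6)·n^{3(1−α)} = (3³/6)·n^{1} → ∞; triangles are abundant w.h.p.

E[X] ≈ 1048.538136; in regime p = Θ(1/n^{2/3}) E[X] diverges (above the triangle threshold p ~ 1/n).


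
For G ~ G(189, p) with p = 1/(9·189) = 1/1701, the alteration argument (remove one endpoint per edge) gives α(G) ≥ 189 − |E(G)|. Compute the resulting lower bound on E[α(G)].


E[|E(G)|] = C(189, 2)·p = 17766 · (1/1701) = 94/9.
E[α(G)] ≥ n − E[|E(G)|] = 189 − 94/9 = 1607/9.
Numerically: ≈ 178.5556.
(This is only a lower bound; the true E[α(G)] may be larger.)

E[α(G)] ≥ 1607/9 ≈ 178.5556.


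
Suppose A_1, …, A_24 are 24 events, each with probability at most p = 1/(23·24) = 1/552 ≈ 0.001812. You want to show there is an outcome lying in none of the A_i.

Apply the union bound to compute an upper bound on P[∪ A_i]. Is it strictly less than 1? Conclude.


Union bound: P[∪_{i=1}^{24} A_i] ≤ Σ_i P[A_i] ≤ 24·p = 24·(1/552) = 1/23.
Numerically: 1/23 ≈ 0.043478.
Is 1/23 < 1? YES.
Since P[∪ A_i] ≤ 1/23 < 1, the complement has P[∩ A_i^c] ≥ 1 − 1/23 = 22/23 > 0, so some outcome avoids every A_i.

24·p = 1/23 ≈ 0.043478; existence CERTIFIED by the union bound.


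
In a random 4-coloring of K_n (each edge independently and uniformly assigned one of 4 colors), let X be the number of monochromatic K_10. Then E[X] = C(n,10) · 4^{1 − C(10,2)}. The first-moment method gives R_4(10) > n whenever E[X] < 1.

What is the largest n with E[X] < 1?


We need C(n, 10) · 4^{1 − 45} < 1, i.e. C(n, 10) < 4^{45 − 1} = 309485009821345068724781056.
Check values of n near the boundary:
  n = 2021: C(2021, 10) = 306347841644770462864800616; 306347841644770462864800616 < 309485009821345068724781056? YES
  n = 2022: C(2022, 10) = 307870445231474093395937796; 307870445231474093395937796 < 309485009821345068724781056? YES
  n = 2023: C(2023, 10) = 309399856285778485315440716; 309399856285778485315440716 < 309485009821345068724781056? YES
  n = 2024: C(2024, 10) = 310936101848269937576192656; 310936101848269937576192656 < 309485009821345068724781056? NO
  n = 2025: C(2025, 10) = 312479209053472269772600560; 312479209053472269772600560 < 309485009821345068724781056? NO
  n = 2026: C(2026, 10) = 314029205130126398094885285; 314029205130126398094885285 < 309485009821345068724781056? NO
The largest n with C(n, 10) < 309485009821345068724781056 is n = 2023 (where E[X] = 77349964071444621328860179/77371252455336267181195264 ≈ 1.000). Hence R_4(10) > 2023, i.e. R_4(10) ≥ 2024.

Largest n = 2023; hence R_4(10) > 2023.


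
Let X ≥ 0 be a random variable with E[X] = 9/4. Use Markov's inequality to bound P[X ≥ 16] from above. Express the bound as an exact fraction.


μ = E[X] = 9/4, a = 16.
Markov: P[X ≥ 16] ≤ μ/a = (9/4)/16 = 9/64.
Numerically: ≈ 0.141.
(Since a = 16 > μ = 2.250, the bound 9/64 is < 1 and informative.)

P[X ≥ 16] ≤ 9/64 ≈ 0.141.


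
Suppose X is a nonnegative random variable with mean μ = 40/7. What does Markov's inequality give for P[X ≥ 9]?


μ = E[X] = 40/7, a = 9.
Markov: P[X ≥ 9] ≤ μ/a = (40/7)/9 = 40/63.
Numerically: ≈ 0.634921.
(Since a = 9 > μ = 5.714286, the bound 40/63 is < 1 and informative.)

P[X ≥ 9] ≤ 40/63 ≈ 0.634921.


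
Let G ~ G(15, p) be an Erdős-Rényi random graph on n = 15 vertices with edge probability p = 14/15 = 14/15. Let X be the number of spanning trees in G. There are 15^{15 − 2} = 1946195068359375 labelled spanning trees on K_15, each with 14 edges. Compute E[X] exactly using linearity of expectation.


K_15 has 15^{15 − 2} = 1946195068359375 labelled spanning trees.
For each such spanning tree H, let X_H = 1 if all 14 edges of H are present in G. Then P[X_H = 1] = p^{14} = (14/15)^{14} = 11112006825558016/29192926025390625.
By linearity of expectation: E[X] = Σ_H E[X_H] = 1946195068359375 · p^{14} = 1946195068359375 · 11112006825558016/29192926025390625 = 11112006825558016/15.
Numerically: E[X] ≈ 7.41e+14.

E[X] = 1946195068359375 · (14/15)^{14} = 11112006825558016/15 ≈ 7.41e+14.


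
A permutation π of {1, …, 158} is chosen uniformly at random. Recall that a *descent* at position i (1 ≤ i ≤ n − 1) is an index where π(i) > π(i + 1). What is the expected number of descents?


Write X = Σ X_I over i = 1, …, 157, with X_I the indicator of one descent.
There are 157 indicators.
For each fixed i, the pair (π(i), π(i+1)) is a uniformly random ordered pair of distinct values from {1, …, 158}; by symmetry P[π(i) > π(i+1)] = 1/2.
By linearity: E[X] = 157 · (1/2) = (158 − 1) · (1/2) = 157/2 ≈ 78.500.

E[X] = 157/2 = 78.500.


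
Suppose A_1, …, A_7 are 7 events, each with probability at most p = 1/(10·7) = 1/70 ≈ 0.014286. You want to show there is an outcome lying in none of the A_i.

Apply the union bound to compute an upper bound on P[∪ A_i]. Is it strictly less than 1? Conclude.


Union bound: P[∪_{i=1}^{7} A_i] ≤ Σ_i P[A_i] ≤ 7·p = 7·(1/70) = 1/10.
Numerically: 1/10 ≈ 0.100000.
Is 1/10 < 1? YES.
Since P[∪ A_i] ≤ 1/10 < 1, the complement has P[∩ A_i^c] ≥ 1 − 1/10 = 9/10 > 0, so some outcome avoids every A_i.

7·p = 1/10 ≈ 0.100000; existence CERTIFIED by the union bound.


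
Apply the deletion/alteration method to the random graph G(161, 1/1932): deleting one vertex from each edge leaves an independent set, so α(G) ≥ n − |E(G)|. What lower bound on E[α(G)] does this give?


E[|E(G)|] = C(161, 2)·p = 12880 · (1/1932) = 20/3.
E[α(G)] ≥ n − E[|E(G)|] = 161 − 20/3 = 463/3.
Numerically: ≈ 154.33333.
(This is only a lower bound; the true E[α(G)] may be larger.)

E[α(G)] ≥ 463/3 ≈ 154.33333.


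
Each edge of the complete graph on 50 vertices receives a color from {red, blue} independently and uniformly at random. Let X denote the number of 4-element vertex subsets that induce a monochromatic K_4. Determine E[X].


Let X = Σ_S X_S over the C(50, 4) = 230300 subsets S of size 4, where X_S = 1 if the K_4 on S is monochromatic.
For a fixed S, the K_4 on S has C(4, 2) = 6 edges. P[all 6 edges red] = (1/2)^6, and likewise for blue, so P[monochromatic] = 2·(1/2)^6 = 2^{1 − 6} = 1/32.
By linearity of expectation: E[X] = C(50, 4) · 2^{1 − 6} = 230300 · 1/32 = 57575/8.
Numerically: E[X] ≈ 7196.875000.

E[X] = C(50,4)·2^(1−C(4,2)) = 57575/8 ≈ 7196.875000.


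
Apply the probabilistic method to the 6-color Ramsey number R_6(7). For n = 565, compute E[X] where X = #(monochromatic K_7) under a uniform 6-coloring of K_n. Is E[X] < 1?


E[X] = C(565, 7) · 6^{1 − 21} = 3513212521235560 · 6^{−20} = 3513212521235560/3656158440062976.
As a reduced fraction: E[X] = 439151565154445/457019805007872 ≈ 0.9609027.
Is E[X] < 1? YES.
Since E[X] < 1, there exists a 6-coloring of K_{565} with no monochromatic K_7; hence R_6(7) > 565.

E[X] = 439151565154445/457019805007872 ≈ 0.9609027; E[X] < 1, so R_6(7) > 565.


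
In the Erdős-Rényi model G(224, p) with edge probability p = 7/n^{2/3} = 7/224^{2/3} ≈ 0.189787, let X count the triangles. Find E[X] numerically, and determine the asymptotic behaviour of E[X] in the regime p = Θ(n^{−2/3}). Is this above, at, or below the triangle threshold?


Number of potential triangles: C(224, 3) = 1848224.
Each occurs with probability p³ ≈ (0.189787)³ ≈ 6.83593750e-03.
By linearity: E[X] = C(224, 3)·p³ ≈ 1848224 · 6.83593750e-03 ≈ 12634.343750.
Since α = 2/3 < 1, p = c/n^{2/3} ≫ 1/n is above the triangle threshold p ~ 1/n. Asymptotically E[X] ~ (c³/6)·n^{3(1−α)} = (7³/6)·n^{1} → ∞; triangles are abundant w.h.p.

E[X] ≈ 12634.343750; in regime p = Θ(1/n^{2/3}) E[X] diverges (above the triangle threshold p ~ 1/n).


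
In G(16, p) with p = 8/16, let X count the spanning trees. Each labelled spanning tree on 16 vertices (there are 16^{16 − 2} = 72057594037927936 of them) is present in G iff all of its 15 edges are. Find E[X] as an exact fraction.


K_16 has 16^{16 − 2} = 72057594037927936 labelled spanning trees.
For each such spanning tree H, let X_H = 1 if all 15 edges of H are present in G. Then P[X_H = 1] = p^{15} = (1/2)^{15} = 1/32768.
By linearity of expectation: E[X] = Σ_H E[X_H] = 72057594037927936 · p^{15} = 72057594037927936 · 1/32768 = 2199023255552.
Numerically: E[X] ≈ 2.19902e+12.

E[X] = 72057594037927936 · (1/2)^{15} = 2199023255552 ≈ 2.19902e+12.


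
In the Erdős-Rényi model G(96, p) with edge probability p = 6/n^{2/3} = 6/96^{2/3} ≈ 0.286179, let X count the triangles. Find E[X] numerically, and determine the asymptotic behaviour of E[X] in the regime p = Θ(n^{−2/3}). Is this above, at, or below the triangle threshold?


Number of potential triangles: C(96, 3) = 142880.
Each occurs with probability p³ ≈ (0.286179)³ ≈ 2.34375000e-02.
By linearity: E[X] = C(96, 3)·p³ ≈ 142880 · 2.34375000e-02 ≈ 3348.750000.
Since α = 2/3 < 1, p = c/n^{2/3} ≫ 1/n is above the triangle threshold p ~ 1/n. Asymptotically E[X] ~ (c³/6)·n^{3(1−α)} = (6³/6)·n^{1} → ∞; triangles are abundant w.h.p.

E[X] ≈ 3348.750000; in regime p = Θ(1/n^{2/3}) E[X] diverges (above the triangle threshold p ~ 1/n).


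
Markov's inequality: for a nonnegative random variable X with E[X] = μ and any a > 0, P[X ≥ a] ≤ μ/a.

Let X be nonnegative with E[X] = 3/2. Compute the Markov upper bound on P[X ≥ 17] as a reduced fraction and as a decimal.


μ = E[X] = 3/2, a = 17.
Markov: P[X ≥ 17] ≤ μ/a = (3/2)/17 = 3/34.
Numerically: ≈ 0.088235.
(Since a = 17 > μ = 1.500000, the bound 3/34 is < 1 and informative.)

P[X ≥ 17] ≤ 3/34 ≈ 0.088235.


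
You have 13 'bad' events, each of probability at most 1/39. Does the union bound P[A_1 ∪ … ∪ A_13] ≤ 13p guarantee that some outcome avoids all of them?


Union bound: P[∪_{i=1}^{13} A_i] ≤ Σ_i P[A_i] ≤ 13·p = 13·(1/39) = 1/3.
Numerically: 1/3 ≈ 0.333333.
Is 1/3 < 1? YES.
Since P[∪ A_i] ≤ 1/3 < 1, the complement has P[∩ A_i^c] ≥ 1 − 1/3 = 2/3 > 0, so some outcome avoids every A_i.

13·p = 1/3 ≈ 0.333333; existence CERTIFIED by the union bound.


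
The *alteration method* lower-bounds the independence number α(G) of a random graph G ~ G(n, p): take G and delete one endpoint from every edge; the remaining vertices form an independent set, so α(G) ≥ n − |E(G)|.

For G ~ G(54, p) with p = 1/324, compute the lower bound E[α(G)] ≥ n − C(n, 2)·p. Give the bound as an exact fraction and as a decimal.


E[|E(G)|] = C(54, 2)·p = 1431 · (1/324) = 53/12.
E[α(G)] ≥ n − E[|E(G)|] = 54 − 53/12 = 595/12.
Numerically: ≈ 49.583333.
(This is only a lower bound; the true E[α(G)] may be larger.)

E[α(G)] ≥ 595/12 ≈ 49.583333.


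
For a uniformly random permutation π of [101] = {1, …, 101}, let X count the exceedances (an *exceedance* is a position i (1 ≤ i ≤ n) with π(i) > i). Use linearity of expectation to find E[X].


Write X = Σ_{i=1}^{101} X_i, where X_i = 1_{π(i) > i}.
For each fixed i, π(i) is uniform over {1, …, 101} (marginal of a uniform permutation), so P[π(i) > i] = (n − i)/n. Summing: Σ_{i=1}^{101} (n − i)/n = (0 + 1 + … + 100)/101 = 101(101 − 1)/(2·101) = (101 − 1)/2.
Hence E[X] = Σ_{i=1}^{101} (101 − i)/101 = 50 ≈ 50.000000.

E[X] = 50 = 50.000000.


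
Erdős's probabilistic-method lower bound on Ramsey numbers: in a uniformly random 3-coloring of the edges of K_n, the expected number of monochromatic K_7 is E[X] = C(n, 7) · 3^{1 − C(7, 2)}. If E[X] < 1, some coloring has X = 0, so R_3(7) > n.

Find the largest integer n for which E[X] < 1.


We need C(n, 7) · 3^{1 − 21} < 1, i.e. C(n, 7) < 3^{21 − 1} = 3486784401.
Check values of n near the boundary:
  n = 76: C(76, 7) = 2186189400; 2186189400 < 3486784401? YES
  n = 77: C(77, 7) = 2404808340; 2404808340 < 3486784401? YES
  n = 78: C(78, 7) = 2641902120; 2641902120 < 3486784401? YES
  n = 79: C(79, 7) = 2898753715; 2898753715 < 3486784401? YES
  n = 80: C(80, 7) = 3176716400; 3176716400 < 3486784401? YES
  n = 81: C(81, 7) = 3477216600; 3477216600 < 3486784401? YES
  n = 82: C(82, 7) = 3801756816; 3801756816 < 3486784401? NO
The largest n with C(n, 7) < 3486784401 is n = 81 (where E[X] = 42928600/43046721 ≈ 0.9972560). Hence R_3(7) > 81, i.e. R_3(7) ≥ 82.

Largest n = 81; hence R_3(7) > 81.


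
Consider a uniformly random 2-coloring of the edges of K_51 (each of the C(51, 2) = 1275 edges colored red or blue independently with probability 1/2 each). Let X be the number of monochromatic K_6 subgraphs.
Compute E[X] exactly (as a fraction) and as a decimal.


Let X = Σ_S X_S over the C(51, 6) = 18009460 subsets S of size 6, where X_S = 1 if the K_6 on S is monochromatic.
For a fixed S, the K_6 on S has C(6, 2) = 15 edges. P[all 15 edges red] = (1/2)^15, and likewise for blue, so P[monochromatic] = 2·(1/2)^15 = 2^{1 − 15} = 1/16384.
By linearity: E[X] = C(51, 6) · 2^{1 − 15} = 18009460 · 1/16384 = 4502365/4096.
Numerically: E[X] ≈ 1099.210.

E[X] = C(51,6)·2^(1−C(6,2)) = 4502365/4096 ≈ 1099.210.


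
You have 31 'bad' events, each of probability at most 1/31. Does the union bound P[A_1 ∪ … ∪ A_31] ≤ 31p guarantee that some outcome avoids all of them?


Union bound: P[∪_{i=1}^{31} A_i] ≤ Σ_i P[A_i] ≤ 31·p = 31·(1/31) = 1.
Numerically: 1 ≈ 1.000000.
Is 1 < 1? NO.
Since the bound 1 is ≥ 1, the union bound is uninformative here; it does NOT by itself certify existence.

31·p = 1 ≈ 1.000000; existence NOT certified by the union bound.


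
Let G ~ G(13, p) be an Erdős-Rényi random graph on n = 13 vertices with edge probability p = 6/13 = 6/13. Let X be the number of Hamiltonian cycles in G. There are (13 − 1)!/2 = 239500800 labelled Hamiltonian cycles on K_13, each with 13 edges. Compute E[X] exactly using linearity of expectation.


K_13 has (13 − 1)!/2 = 239500800 labelled Hamiltonian cycles.
For each such Hamiltonian cycle H, let X_H = 1 if all 13 edges of H are present in G. Then P[X_H = 1] = p^{13} = (6/13)^{13} = 13060694016/302875106592253.
By linearity: E[X] = Σ_H E[X_H] = 239500800 · p^{13} = 239500800 · 13060694016/302875106592253 = 3128046665387212800/302875106592253.
Numerically: E[X] ≈ 10328.

E[X] = 239500800 · (6/13)^{13} = 3128046665387212800/302875106592253 ≈ 10328.


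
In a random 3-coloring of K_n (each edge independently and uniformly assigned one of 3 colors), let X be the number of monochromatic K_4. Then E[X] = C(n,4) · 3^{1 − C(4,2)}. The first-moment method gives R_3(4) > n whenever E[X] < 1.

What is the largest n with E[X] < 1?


We need C(n, 4) · 3^{1 − 6} < 1, i.e. C(n, 4) < 3^{6 − 1} = 243.
Check values of n near the boundary:
  n = 5: C(5, 4) = 5; 5 < 243? YES
  n = 6: C(6, 4) = 15; 15 < 243? YES
  n = 7: C(7, 4) = 35; 35 < 243? YES
  n = 8: C(8, 4) = 70; 70 < 243? YES
  n = 9: C(9, 4) = 126; 126 < 243? YES
  n = 10: C(10, 4) = 210; 210 < 243? YES
  n = 11: C(11, 4) = 330; 330 < 243? NO
The largest n with C(n, 4) < 243 is n = 10 (where E[X] = 70/81 ≈ 0.864). Hence R_3(4) > 10, i.e. R_3(4) ≥ 11.

Largest n = 10; hence R_3(4) > 10.


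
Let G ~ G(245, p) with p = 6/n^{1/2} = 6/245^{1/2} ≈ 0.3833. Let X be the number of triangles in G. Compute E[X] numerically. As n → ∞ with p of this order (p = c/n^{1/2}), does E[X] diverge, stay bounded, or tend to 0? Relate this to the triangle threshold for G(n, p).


Number of potential triangles: C(245, 3) = 2421090.
Each occurs with probability p³ ≈ (0.3833)³ ≈ 5.632544e-02.
By linearity: E[X] = C(245, 3)·p³ ≈ 2421090 · 5.632544e-02 ≈ 136368.9695.
Since α = 1/2 < 1, p = c/n^{1/2} ≫ 1/n is above the triangle threshold p ~ 1/n. Asymptotically E[X] ~ (c³/6)·n^{3(1−α)} = (6³/6)·n^{1.5} → ∞; triangles are abundant w.h.p.

E[X] ≈ 136368.9695; in regime p = Θ(1/n^{1/2}) E[X] diverges (above the triangle threshold p ~ 1/n).


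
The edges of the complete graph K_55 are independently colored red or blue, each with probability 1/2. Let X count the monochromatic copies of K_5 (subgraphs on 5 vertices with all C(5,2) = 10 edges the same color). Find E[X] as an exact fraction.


Let X = Σ_S X_S over the C(55, 5) = 3478761 subsets S of size 5, where X_S = 1 if the K_5 on S is monochromatic.
For a fixed S, the K_5 on S has C(5, 2) = 10 edges. P[all 10 edges red] = (1/2)^10, and likewise for blue, so P[monochromatic] = 2·(1/2)^10 = 2^{1 − 10} = 1/512.
By linearity of expectation: E[X] = C(55, 5) · 2^{1 − 10} = 3478761 · 1/512 = 3478761/512.
Numerically: E[X] ≈ 6794.4551.

E[X] = C(55,5)·2^(1−C(5,2)) = 3478761/512 ≈ 6794.4551.


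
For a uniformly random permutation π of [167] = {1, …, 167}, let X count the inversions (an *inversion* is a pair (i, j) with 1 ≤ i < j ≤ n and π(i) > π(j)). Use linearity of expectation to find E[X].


Write X = Σ X_I over the C(167, 2) = 13861 pairs i < j, with X_I the indicator of one inversion.
There are 13861 indicators.
For each fixed pair i < j, the values π(i) and π(j) are two distinct elements of {1, …, 167} in uniformly random order; by symmetry P[π(i) > π(j)] = 1/2.
By linearity: E[X] = 13861 · (1/2) = C(167, 2) · (1/2) = 13861/2 = 13861/2 ≈ 6930.500.

E[X] = 13861/2 = 6930.500.


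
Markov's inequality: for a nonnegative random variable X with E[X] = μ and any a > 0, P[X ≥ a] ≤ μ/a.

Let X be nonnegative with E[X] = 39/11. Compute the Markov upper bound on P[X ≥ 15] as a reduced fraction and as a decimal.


μ = E[X] = 39/11, a = 15.
Markov: P[X ≥ 15] ≤ μ/a = (39/11)/15 = 13/55.
Numerically: ≈ 0.236.
(Since a = 15 > μ = 3.545, the bound 13/55 is < 1 and informative.)

P[X ≥ 15] ≤ 13/55 ≈ 0.236.


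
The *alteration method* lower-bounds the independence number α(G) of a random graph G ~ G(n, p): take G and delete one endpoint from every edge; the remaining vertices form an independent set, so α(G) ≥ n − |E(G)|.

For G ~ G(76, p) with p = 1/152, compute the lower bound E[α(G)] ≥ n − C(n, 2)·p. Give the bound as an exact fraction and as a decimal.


E[|E(G)|] = C(76, 2)·p = 2850 · (1/152) = 75/4.
E[α(G)] ≥ n − E[|E(G)|] = 76 − 75/4 = 229/4.
Numerically: ≈ 57.250.
(This is only a lower bound; the true E[α(G)] may be larger.)

E[α(G)] ≥ 229/4 ≈ 57.250.


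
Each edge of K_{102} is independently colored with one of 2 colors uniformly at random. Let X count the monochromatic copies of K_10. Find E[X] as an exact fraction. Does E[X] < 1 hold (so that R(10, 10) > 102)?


E[X] = C(102, 10) · 2^{1 − 45} = 21300860967540 · 2^{−44} = 21300860967540/17592186044416.
As a reduced fraction: E[X] = 5325215241885/4398046511104 ≈ 1.21081.
Is E[X] < 1? NO.
Since E[X] ≥ 1, the first-moment bound is inconclusive at n = 102; it does NOT by itself certify R(10, 10) > 102.

E[X] = 5325215241885/4398046511104 ≈ 1.21081; E[X] ≥ 1; first-moment method inconclusive here.


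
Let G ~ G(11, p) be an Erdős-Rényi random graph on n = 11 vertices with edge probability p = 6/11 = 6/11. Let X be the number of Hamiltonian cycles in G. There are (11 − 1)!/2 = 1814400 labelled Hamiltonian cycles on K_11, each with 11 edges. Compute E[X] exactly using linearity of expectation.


K_11 has (11 − 1)!/2 = 1814400 labelled Hamiltonian cycles.
For each such Hamiltonian cycle H, let X_H = 1 if all 11 edges of H are present in G. Then P[X_H = 1] = p^{11} = (6/11)^{11} = 362797056/285311670611.
By linearity: E[X] = Σ_H E[X_H] = 1814400 · p^{11} = 1814400 · 362797056/285311670611 = 658258978406400/285311670611.
Numerically: E[X] ≈ 2307.16.

E[X] = 1814400 · (6/11)^{11} = 658258978406400/285311670611 ≈ 2307.16.


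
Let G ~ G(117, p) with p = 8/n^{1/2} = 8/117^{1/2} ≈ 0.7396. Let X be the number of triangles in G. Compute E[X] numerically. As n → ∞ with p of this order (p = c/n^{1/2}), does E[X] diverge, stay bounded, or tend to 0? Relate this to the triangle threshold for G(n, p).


Number of potential triangles: C(117, 3) = 260130.
Each occurs with probability p³ ≈ (0.7396)³ ≈ 4.04567664e-01.
By linearity: E[X] = C(117, 3)·p³ ≈ 260130 · 4.04567664e-01 ≈ 105240.186562.
Since α = 1/2 < 1, p = c/n^{1/2} ≫ 1/n is above the triangle threshold p ~ 1/n. Asymptotically E[X] ~ (c³/6)·n^{3(1−α)} = (8³/6)·n^{1.5} → ∞; triangles are abundant w.h.p.

E[X] ≈ 105240.186562; in regime p = Θ(1/n^{1/2}) E[X] diverges (above the triangle threshold p ~ 1/n).
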